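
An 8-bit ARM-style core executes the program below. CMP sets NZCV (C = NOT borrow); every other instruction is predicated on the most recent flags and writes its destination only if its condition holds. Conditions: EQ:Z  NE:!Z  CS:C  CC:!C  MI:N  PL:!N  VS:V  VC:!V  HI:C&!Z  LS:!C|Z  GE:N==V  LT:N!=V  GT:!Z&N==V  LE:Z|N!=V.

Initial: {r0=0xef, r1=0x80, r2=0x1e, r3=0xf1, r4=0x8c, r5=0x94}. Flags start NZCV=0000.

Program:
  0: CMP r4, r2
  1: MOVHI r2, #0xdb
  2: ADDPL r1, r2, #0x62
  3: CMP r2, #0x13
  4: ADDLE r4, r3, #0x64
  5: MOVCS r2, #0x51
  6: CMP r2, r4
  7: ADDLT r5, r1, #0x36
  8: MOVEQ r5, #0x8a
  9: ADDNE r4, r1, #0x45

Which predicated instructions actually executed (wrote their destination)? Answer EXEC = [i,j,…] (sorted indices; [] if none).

0: ✓ CMP  NZCV=0011
1: ✓ MOVHI  r2←0xdb
2: ✓ ADDPL  r1←0x3d
3: ✓ CMP  NZCV=1010
4: ✓ ADDLE  r4←0x55
5: ✓ MOVCS  r2←0x51
6: ✓ CMP  NZCV=1000
7: ✓ ADDLT  r5←0x73
8: · MOVEQ
9: ✓ ADDNE  r4←0x82

EXEC = [1,2,4,5,7,9]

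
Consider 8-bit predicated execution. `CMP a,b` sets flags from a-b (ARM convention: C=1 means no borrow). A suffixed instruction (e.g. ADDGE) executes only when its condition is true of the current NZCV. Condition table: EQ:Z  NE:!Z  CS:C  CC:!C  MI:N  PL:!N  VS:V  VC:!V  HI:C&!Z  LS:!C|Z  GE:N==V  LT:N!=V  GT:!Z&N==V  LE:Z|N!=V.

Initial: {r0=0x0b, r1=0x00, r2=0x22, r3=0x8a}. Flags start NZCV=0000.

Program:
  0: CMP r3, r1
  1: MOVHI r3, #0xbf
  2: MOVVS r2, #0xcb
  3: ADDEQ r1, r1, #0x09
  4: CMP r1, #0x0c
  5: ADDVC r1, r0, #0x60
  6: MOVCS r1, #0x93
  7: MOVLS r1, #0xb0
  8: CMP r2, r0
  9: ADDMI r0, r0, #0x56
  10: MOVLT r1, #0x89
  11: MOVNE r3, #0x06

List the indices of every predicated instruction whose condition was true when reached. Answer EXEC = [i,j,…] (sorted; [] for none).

EXEC = [1,5,7,11]

[0] flags=1010 → (cmp)
[1] flags=1010 HI?T → r3=0xbf
[2] flags=1010 VS?F → skip
[3] flags=1010 EQ?F → skip
[4] flags=1000 → (cmp)
[5] flags=1000 VC?T → r1=0x6b
[6] flags=1000 CS?F → skip
[7] flags=1000 LS?T → r1=0xb0
[8] flags=0010 → (cmp)
[9] flags=0010 MI?F → skip
[10] flags=0010 LT?F → skip
[11] flags=0010 NE?T → r3=0x06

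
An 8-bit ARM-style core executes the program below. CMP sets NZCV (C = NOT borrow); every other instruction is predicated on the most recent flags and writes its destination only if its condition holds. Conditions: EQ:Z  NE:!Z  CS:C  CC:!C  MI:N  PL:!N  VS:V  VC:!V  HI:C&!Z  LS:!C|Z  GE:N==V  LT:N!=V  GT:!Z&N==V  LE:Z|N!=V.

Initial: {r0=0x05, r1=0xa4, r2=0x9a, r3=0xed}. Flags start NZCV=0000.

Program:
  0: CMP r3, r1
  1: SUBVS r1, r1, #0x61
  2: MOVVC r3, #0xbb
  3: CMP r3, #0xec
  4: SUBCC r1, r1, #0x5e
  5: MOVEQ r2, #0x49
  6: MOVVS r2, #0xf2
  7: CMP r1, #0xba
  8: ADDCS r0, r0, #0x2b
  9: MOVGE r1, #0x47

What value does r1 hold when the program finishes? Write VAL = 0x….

[0] flags=0010 → (cmp)
[1] flags=0010 VS?F → skip
[2] flags=0010 VC?T → r3=0xbb
[3] flags=1000 → (cmp)
[4] flags=1000 CC?T → r1=0x46
[5] flags=1000 EQ?F → skip
[6] flags=1000 VS?F → skip
[7] flags=1001 → (cmp)
[8] flags=1001 CS?F → skip
[9] flags=1001 GE?T → r1=0x47

VAL = 0x47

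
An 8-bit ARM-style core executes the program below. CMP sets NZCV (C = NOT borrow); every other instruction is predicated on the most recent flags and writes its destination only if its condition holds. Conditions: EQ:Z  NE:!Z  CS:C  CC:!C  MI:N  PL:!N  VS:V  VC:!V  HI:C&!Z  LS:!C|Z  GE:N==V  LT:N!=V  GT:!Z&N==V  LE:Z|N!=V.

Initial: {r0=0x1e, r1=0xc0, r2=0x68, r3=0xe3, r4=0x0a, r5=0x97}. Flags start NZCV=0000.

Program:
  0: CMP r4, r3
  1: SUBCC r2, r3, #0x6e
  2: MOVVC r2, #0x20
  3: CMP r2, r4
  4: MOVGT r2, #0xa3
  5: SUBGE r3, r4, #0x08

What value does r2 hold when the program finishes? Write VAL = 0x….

[0] flags=0000 → (cmp)
[1] flags=0000 CC?T → r2=0x75
[2] flags=0000 VC?T → r2=0x20
[3] flags=0010 → (cmp)
[4] flags=0010 GT?T → r2=0xa3
[5] flags=0010 GE?T → r3=0x02

VAL = 0xa3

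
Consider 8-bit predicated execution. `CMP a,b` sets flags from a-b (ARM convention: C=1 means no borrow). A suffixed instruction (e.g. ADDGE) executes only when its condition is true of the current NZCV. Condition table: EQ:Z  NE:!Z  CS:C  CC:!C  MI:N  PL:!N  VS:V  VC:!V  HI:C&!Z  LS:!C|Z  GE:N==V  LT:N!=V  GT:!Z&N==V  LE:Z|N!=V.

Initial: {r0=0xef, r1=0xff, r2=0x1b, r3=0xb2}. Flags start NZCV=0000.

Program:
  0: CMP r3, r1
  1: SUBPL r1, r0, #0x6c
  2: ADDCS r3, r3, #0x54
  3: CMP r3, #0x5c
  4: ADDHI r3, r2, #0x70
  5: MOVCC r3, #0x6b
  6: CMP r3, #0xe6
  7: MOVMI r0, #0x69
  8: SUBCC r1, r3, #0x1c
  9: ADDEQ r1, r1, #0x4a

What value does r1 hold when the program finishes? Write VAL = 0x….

VAL = 0x6f

[0] flags=1000 → (cmp)
[1] flags=1000 PL?F → skip
[2] flags=1000 CS?F → skip
[3] flags=0011 → (cmp)
[4] flags=0011 HI?T → r3=0x8b
[5] flags=0011 CC?F → skip
[6] flags=1000 → (cmp)
[7] flags=1000 MI?T → r0=0x69
[8] flags=1000 CC?T → r1=0x6f
[9] flags=1000 EQ?F → skip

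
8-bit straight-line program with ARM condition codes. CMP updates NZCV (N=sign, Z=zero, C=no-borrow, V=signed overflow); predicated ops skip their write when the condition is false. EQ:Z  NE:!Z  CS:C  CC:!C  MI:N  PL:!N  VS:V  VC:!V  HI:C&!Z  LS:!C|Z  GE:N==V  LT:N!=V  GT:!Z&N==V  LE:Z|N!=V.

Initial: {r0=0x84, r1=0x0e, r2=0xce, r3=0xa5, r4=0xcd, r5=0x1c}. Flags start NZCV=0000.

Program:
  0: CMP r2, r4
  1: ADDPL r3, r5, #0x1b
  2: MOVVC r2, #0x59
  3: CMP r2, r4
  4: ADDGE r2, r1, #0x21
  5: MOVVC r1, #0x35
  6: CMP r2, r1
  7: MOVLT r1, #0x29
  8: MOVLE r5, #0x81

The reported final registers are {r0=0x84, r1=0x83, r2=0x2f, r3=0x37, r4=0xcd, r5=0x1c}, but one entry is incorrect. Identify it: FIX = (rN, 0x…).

FIX = (r1, 0x0e)

[0] flags=0010 → (cmp)
[1] flags=0010 PL?T → r3=0x37
[2] flags=0010 VC?T → r2=0x59
[3] flags=1001 → (cmp)
[4] flags=1001 GE?T → r2=0x2f
[5] flags=1001 VC?F → skip
[6] flags=0010 → (cmp)
[7] flags=0010 LT?F → skip
[8] flags=0010 LE?F → skip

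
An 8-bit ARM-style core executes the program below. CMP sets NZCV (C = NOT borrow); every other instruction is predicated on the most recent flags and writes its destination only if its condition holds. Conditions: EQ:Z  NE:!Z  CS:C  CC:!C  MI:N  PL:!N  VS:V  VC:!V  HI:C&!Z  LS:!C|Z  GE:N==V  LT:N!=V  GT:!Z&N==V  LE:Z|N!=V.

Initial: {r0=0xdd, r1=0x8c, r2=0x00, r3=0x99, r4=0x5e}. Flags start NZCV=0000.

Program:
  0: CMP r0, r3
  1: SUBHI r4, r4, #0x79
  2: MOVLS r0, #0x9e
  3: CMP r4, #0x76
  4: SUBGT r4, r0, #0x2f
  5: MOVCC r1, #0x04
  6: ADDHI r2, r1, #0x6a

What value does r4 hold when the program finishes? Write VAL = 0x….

VAL = 0xe5

[0] flags=0010 → (cmp)
[1] flags=0010 HI?T → r4=0xe5
[2] flags=0010 LS?F → skip
[3] flags=0011 → (cmp)
[4] flags=0011 GT?F → skip
[5] flags=0011 CC?F → skip
[6] flags=0011 HI?T → r2=0xf6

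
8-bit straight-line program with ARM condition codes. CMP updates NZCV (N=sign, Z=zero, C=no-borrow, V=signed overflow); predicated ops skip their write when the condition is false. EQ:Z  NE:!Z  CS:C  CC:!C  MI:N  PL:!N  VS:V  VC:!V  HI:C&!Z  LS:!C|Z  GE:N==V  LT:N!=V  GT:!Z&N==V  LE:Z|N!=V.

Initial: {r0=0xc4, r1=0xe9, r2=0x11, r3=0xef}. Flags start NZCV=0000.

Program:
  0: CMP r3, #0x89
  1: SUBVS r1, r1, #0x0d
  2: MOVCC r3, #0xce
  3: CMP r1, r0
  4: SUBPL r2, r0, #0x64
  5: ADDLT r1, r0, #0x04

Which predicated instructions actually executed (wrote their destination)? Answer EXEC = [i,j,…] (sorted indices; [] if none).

EXEC = [4]

[0] flags=0010 → (cmp)
[1] flags=0010 VS?F → skip
[2] flags=0010 CC?F → skip
[3] flags=0010 → (cmp)
[4] flags=0010 PL?T → r2=0x60
[5] flags=0010 LT?F → skip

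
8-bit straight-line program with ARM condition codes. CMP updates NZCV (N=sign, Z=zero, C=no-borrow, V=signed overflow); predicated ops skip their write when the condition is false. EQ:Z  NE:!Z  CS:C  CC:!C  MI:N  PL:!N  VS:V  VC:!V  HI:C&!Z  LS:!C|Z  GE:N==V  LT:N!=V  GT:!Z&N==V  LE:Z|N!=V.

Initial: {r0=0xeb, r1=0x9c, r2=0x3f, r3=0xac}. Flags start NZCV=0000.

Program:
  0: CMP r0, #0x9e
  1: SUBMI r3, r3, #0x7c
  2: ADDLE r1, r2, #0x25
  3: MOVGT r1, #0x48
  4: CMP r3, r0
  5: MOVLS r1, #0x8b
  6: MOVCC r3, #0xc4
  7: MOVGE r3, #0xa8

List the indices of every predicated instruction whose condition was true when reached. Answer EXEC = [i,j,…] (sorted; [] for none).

EXEC = [3,5,6]

0: ✓ CMP  NZCV=0010
1: · SUBMI
2: · ADDLE
3: ✓ MOVGT  r1←0x48
4: ✓ CMP  NZCV=1000
5: ✓ MOVLS  r1←0x8b
6: ✓ MOVCC  r3←0xc4
7: · MOVGE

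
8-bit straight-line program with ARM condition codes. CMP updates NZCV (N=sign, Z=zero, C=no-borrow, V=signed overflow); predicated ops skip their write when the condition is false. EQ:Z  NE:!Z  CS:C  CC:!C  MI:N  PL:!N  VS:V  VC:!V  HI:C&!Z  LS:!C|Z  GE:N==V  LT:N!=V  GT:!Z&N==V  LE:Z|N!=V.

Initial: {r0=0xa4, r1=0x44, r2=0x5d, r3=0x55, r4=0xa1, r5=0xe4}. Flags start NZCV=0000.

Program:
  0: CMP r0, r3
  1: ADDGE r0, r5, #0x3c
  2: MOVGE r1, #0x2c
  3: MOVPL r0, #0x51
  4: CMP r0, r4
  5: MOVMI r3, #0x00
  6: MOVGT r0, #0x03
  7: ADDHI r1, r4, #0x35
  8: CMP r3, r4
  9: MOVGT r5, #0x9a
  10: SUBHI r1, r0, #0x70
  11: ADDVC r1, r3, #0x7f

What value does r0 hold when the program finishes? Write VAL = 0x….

0: ✓ CMP  NZCV=0011
1: · ADDGE
2: · MOVGE
3: ✓ MOVPL  r0←0x51
4: ✓ CMP  NZCV=1001
5: ✓ MOVMI  r3←0x00
6: ✓ MOVGT  r0←0x03
7: · ADDHI
8: ✓ CMP  NZCV=0000
9: ✓ MOVGT  r5←0x9a
10: · SUBHI
11: ✓ ADDVC  r1←0x7f

VAL = 0x03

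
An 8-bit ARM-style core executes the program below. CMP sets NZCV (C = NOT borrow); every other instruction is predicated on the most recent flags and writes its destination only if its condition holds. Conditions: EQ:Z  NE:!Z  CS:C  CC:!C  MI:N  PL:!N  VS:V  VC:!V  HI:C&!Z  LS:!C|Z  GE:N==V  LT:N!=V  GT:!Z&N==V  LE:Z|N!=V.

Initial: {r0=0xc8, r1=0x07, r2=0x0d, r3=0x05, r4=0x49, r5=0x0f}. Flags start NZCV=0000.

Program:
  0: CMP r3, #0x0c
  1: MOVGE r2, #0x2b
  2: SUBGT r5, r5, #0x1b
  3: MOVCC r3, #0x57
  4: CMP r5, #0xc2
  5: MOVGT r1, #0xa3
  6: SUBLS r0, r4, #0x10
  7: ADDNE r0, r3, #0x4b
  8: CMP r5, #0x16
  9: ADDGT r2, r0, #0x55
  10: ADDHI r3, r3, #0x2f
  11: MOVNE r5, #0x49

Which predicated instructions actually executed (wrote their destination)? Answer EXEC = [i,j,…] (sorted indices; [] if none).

[0] flags=1000 → (cmp)
[1] flags=1000 GE?F → skip
[2] flags=1000 GT?F → skip
[3] flags=1000 CC?T → r3=0x57
[4] flags=0000 → (cmp)
[5] flags=0000 GT?T → r1=0xa3
[6] flags=0000 LS?T → r0=0x39
[7] flags=0000 NE?T → r0=0xa2
[8] flags=1000 → (cmp)
[9] flags=1000 GT?F → skip
[10] flags=1000 HI?F → skip
[11] flags=1000 NE?T → r5=0x49

EXEC = [3,5,6,7,11]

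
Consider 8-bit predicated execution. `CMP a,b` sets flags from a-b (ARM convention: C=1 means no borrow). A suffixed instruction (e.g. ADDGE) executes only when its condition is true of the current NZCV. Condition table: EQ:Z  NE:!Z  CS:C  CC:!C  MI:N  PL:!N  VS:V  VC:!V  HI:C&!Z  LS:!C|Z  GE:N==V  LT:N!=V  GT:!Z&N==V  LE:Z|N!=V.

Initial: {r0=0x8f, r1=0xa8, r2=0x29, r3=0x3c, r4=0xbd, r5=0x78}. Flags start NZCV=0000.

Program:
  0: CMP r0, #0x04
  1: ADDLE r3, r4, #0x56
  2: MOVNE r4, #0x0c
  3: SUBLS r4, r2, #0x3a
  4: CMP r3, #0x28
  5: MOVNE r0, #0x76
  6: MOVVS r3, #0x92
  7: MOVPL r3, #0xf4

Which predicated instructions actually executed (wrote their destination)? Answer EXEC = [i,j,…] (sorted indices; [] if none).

[0] flags=1010 → (cmp)
[1] flags=1010 LE?T → r3=0x13
[2] flags=1010 NE?T → r4=0x0c
[3] flags=1010 LS?F → skip
[4] flags=1000 → (cmp)
[5] flags=1000 NE?T → r0=0x76
[6] flags=1000 VS?F → skip
[7] flags=1000 PL?F → skip

EXEC = [1,2,5]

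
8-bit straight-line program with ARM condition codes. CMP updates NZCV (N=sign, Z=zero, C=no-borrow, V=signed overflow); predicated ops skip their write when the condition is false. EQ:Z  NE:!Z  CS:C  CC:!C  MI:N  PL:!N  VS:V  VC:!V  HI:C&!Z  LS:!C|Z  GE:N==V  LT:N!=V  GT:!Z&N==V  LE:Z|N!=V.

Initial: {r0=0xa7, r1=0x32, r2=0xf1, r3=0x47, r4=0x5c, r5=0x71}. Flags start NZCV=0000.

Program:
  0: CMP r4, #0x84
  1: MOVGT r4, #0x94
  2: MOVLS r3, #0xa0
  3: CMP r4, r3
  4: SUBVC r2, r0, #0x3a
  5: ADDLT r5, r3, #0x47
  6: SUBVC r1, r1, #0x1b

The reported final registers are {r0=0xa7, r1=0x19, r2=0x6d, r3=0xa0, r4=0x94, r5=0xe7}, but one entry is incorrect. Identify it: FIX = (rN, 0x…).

[0] flags=1001 → (cmp)
[1] flags=1001 GT?T → r4=0x94
[2] flags=1001 LS?T → r3=0xa0
[3] flags=1000 → (cmp)
[4] flags=1000 VC?T → r2=0x6d
[5] flags=1000 LT?T → r5=0xe7
[6] flags=1000 VC?T → r1=0x17

FIX = (r1, 0x17)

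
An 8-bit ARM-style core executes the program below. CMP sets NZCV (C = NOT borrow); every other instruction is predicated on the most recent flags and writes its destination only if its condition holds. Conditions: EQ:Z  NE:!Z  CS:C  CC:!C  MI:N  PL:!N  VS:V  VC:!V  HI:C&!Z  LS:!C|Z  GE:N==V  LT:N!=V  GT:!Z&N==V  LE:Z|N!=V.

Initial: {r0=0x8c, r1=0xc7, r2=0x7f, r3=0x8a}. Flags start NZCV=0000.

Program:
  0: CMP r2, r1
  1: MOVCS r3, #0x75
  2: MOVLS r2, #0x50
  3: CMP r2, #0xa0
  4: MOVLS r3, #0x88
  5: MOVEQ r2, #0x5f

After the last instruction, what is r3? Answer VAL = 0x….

[0] flags=1001 → (cmp)
[1] flags=1001 CS?F → skip
[2] flags=1001 LS?T → r2=0x50
[3] flags=1001 → (cmp)
[4] flags=1001 LS?T → r3=0x88
[5] flags=1001 EQ?F → skip

VAL = 0x88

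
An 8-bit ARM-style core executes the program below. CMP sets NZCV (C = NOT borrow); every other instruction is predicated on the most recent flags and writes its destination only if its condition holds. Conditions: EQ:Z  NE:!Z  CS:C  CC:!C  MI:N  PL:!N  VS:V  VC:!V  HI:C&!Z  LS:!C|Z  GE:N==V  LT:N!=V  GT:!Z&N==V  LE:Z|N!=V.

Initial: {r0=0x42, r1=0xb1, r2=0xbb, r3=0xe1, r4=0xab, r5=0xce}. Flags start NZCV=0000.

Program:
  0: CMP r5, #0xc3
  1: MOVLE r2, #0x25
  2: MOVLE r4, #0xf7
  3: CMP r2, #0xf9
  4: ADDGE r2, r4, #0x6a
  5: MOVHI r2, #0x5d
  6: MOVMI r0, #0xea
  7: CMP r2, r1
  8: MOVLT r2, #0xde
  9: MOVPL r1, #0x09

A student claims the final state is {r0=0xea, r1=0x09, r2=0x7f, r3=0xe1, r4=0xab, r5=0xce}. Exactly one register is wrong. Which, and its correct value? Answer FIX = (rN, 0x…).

[0] flags=0010 → (cmp)
[1] flags=0010 LE?F → skip
[2] flags=0010 LE?F → skip
[3] flags=1000 → (cmp)
[4] flags=1000 GE?F → skip
[5] flags=1000 HI?F → skip
[6] flags=1000 MI?T → r0=0xea
[7] flags=0010 → (cmp)
[8] flags=0010 LT?F → skip
[9] flags=0010 PL?T → r1=0x09

FIX = (r2, 0xbb)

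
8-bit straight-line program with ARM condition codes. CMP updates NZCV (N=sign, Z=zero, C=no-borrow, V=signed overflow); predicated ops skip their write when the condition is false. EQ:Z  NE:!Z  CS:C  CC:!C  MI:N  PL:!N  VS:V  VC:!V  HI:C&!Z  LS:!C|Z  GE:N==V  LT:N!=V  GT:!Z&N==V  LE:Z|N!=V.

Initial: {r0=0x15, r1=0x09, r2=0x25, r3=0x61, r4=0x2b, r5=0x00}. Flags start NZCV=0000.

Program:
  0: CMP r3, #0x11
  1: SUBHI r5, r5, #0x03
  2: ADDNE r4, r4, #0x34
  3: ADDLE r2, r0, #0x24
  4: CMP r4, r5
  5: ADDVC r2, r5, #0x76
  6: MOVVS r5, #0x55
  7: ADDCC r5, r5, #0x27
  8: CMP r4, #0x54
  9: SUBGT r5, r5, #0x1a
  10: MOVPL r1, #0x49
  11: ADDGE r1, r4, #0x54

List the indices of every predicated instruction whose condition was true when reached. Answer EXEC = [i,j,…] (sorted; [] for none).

0: ✓ CMP  NZCV=0010
1: ✓ SUBHI  r5←0xfd
2: ✓ ADDNE  r4←0x5f
3: · ADDLE
4: ✓ CMP  NZCV=0000
5: ✓ ADDVC  r2←0x73
6: · MOVVS
7: ✓ ADDCC  r5←0x24
8: ✓ CMP  NZCV=0010
9: ✓ SUBGT  r5←0x0a
10: ✓ MOVPL  r1←0x49
11: ✓ ADDGE  r1←0xb3

EXEC = [1,2,5,7,9,10,11]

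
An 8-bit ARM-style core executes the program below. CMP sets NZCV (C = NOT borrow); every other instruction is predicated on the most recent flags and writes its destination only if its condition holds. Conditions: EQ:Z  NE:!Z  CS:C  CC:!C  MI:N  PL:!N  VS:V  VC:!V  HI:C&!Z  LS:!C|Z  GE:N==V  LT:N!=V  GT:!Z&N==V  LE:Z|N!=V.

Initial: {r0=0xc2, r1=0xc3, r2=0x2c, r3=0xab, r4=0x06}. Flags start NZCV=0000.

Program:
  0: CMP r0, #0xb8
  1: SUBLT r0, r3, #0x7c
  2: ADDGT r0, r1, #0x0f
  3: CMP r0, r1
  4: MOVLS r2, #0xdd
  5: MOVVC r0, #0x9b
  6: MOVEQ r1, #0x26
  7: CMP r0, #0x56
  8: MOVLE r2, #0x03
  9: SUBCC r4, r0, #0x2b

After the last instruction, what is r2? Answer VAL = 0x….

VAL = 0x03

0: ✓ CMP  NZCV=0010
1: · SUBLT
2: ✓ ADDGT  r0←0xd2
3: ✓ CMP  NZCV=0010
4: · MOVLS
5: ✓ MOVVC  r0←0x9b
6: · MOVEQ
7: ✓ CMP  NZCV=0011
8: ✓ MOVLE  r2←0x03
9: · SUBCC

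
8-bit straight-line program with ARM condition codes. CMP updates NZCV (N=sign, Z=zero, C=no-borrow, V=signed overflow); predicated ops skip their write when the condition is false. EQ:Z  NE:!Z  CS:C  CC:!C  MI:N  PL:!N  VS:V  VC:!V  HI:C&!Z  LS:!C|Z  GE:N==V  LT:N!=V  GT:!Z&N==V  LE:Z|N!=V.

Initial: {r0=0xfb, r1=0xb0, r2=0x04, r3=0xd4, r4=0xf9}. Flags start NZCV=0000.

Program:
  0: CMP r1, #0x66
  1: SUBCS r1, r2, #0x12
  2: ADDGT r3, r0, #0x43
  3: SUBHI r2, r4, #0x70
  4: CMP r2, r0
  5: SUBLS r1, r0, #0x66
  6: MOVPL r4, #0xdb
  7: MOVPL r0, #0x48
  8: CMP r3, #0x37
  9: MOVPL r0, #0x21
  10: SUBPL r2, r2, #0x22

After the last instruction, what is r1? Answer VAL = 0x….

[0] flags=0011 → (cmp)
[1] flags=0011 CS?T → r1=0xf2
[2] flags=0011 GT?F → skip
[3] flags=0011 HI?T → r2=0x89
[4] flags=1000 → (cmp)
[5] flags=1000 LS?T → r1=0x95
[6] flags=1000 PL?F → skip
[7] flags=1000 PL?F → skip
[8] flags=1010 → (cmp)
[9] flags=1010 PL?F → skip
[10] flags=1010 PL?F → skip

VAL = 0x95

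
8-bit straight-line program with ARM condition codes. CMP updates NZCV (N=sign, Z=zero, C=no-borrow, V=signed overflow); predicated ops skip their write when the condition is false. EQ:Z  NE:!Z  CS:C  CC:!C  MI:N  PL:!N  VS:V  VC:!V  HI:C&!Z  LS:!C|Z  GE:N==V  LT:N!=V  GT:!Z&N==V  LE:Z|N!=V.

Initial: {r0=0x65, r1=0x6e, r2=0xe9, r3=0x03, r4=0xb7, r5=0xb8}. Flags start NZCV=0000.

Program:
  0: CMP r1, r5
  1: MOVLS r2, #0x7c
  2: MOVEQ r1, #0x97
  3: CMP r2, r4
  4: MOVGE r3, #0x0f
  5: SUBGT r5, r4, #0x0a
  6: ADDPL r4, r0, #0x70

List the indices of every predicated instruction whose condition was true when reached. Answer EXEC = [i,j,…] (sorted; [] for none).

EXEC = [1,4,5]

0: ✓ CMP  NZCV=1001
1: ✓ MOVLS  r2←0x7c
2: · MOVEQ
3: ✓ CMP  NZCV=1001
4: ✓ MOVGE  r3←0x0f
5: ✓ SUBGT  r5←0xad
6: · ADDPL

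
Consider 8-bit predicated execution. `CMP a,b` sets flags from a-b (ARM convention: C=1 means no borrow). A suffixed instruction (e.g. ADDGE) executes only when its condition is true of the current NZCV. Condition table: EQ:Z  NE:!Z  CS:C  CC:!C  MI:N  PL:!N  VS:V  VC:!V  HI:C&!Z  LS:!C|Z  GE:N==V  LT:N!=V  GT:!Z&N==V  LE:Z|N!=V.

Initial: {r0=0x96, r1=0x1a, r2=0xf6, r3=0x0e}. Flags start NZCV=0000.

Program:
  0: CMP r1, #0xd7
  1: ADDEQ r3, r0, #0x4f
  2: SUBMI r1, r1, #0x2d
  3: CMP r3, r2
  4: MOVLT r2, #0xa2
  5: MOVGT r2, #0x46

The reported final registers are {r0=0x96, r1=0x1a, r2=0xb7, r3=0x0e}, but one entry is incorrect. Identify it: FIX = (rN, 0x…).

FIX = (r2, 0x46)

[0] flags=0000 → (cmp)
[1] flags=0000 EQ?F → skip
[2] flags=0000 MI?F → skip
[3] flags=0000 → (cmp)
[4] flags=0000 LT?F → skip
[5] flags=0000 GT?T → r2=0x46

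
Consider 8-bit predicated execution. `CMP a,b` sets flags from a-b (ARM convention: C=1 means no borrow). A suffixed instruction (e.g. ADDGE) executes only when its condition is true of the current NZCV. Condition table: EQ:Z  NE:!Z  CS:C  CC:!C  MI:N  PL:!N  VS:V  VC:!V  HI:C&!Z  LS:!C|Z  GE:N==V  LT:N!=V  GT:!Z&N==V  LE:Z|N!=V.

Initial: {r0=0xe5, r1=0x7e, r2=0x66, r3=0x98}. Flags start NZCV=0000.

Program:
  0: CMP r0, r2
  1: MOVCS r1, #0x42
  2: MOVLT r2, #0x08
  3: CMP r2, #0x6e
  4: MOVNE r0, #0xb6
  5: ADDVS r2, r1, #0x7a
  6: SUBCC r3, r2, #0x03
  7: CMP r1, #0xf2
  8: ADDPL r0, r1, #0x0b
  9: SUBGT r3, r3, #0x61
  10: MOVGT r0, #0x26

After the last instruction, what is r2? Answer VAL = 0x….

VAL = 0x08

0: ✓ CMP  NZCV=0011
1: ✓ MOVCS  r1←0x42
2: ✓ MOVLT  r2←0x08
3: ✓ CMP  NZCV=1000
4: ✓ MOVNE  r0←0xb6
5: · ADDVS
6: ✓ SUBCC  r3←0x05
7: ✓ CMP  NZCV=0000
8: ✓ ADDPL  r0←0x4d
9: ✓ SUBGT  r3←0xa4
10: ✓ MOVGT  r0←0x26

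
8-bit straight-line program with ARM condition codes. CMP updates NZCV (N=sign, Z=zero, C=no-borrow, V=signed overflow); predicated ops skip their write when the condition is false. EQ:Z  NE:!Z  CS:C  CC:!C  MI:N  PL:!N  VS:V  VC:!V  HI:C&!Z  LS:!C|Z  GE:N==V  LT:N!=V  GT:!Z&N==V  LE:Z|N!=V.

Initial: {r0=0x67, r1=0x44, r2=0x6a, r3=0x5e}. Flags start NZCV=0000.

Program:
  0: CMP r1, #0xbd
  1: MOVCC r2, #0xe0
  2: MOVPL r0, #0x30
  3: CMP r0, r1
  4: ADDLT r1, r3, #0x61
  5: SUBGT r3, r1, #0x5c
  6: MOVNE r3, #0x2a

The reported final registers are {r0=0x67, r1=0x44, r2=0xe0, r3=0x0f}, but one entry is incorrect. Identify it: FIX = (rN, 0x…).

[0] flags=1001 → (cmp)
[1] flags=1001 CC?T → r2=0xe0
[2] flags=1001 PL?F → skip
[3] flags=0010 → (cmp)
[4] flags=0010 LT?F → skip
[5] flags=0010 GT?T → r3=0xe8
[6] flags=0010 NE?T → r3=0x2a

FIX = (r3, 0x2a)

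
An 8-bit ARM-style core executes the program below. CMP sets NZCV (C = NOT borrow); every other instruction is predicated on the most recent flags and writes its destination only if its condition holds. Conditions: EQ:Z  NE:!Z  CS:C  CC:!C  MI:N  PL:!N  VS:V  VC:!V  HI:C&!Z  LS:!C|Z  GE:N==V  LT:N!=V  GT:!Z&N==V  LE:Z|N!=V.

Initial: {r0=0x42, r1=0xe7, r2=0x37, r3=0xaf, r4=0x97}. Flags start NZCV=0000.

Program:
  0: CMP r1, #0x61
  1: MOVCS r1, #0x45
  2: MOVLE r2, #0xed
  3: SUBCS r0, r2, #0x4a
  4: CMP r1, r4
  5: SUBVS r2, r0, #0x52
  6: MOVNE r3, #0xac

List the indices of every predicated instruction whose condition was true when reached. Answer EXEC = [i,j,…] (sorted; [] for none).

EXEC = [1,2,3,5,6]

0: ✓ CMP  NZCV=1010
1: ✓ MOVCS  r1←0x45
2: ✓ MOVLE  r2←0xed
3: ✓ SUBCS  r0←0xa3
4: ✓ CMP  NZCV=1001
5: ✓ SUBVS  r2←0x51
6: ✓ MOVNE  r3←0xac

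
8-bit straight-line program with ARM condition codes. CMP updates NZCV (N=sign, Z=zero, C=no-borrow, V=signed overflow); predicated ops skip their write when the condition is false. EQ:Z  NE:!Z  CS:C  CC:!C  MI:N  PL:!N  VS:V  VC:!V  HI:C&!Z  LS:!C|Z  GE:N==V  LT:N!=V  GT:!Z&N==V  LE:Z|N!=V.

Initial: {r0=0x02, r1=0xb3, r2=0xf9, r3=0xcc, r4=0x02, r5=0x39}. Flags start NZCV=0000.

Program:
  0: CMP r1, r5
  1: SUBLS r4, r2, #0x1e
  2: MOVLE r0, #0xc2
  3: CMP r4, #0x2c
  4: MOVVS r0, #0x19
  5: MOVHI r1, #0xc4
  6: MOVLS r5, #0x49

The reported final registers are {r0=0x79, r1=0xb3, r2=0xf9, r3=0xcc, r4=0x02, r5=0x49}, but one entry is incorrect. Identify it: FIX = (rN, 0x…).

[0] flags=0011 → (cmp)
[1] flags=0011 LS?F → skip
[2] flags=0011 LE?T → r0=0xc2
[3] flags=1000 → (cmp)
[4] flags=1000 VS?F → skip
[5] flags=1000 HI?F → skip
[6] flags=1000 LS?T → r5=0x49

FIX = (r0, 0xc2)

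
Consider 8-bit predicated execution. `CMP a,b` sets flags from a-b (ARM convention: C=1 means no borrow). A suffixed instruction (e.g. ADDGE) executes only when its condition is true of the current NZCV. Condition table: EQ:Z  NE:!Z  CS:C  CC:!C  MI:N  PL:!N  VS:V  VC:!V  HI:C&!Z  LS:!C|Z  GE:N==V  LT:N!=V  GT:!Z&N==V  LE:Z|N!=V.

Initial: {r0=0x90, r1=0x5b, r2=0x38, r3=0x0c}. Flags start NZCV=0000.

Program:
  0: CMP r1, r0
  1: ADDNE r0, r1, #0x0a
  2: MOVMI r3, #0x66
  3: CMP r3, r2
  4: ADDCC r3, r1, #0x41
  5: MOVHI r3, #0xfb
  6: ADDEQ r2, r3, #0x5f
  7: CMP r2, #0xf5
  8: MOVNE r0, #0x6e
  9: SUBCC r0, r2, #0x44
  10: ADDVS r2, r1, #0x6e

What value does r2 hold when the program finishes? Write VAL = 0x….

VAL = 0x38

0: ✓ CMP  NZCV=1001
1: ✓ ADDNE  r0←0x65
2: ✓ MOVMI  r3←0x66
3: ✓ CMP  NZCV=0010
4: · ADDCC
5: ✓ MOVHI  r3←0xfb
6: · ADDEQ
7: ✓ CMP  NZCV=0000
8: ✓ MOVNE  r0←0x6e
9: ✓ SUBCC  r0←0xf4
10: · ADDVS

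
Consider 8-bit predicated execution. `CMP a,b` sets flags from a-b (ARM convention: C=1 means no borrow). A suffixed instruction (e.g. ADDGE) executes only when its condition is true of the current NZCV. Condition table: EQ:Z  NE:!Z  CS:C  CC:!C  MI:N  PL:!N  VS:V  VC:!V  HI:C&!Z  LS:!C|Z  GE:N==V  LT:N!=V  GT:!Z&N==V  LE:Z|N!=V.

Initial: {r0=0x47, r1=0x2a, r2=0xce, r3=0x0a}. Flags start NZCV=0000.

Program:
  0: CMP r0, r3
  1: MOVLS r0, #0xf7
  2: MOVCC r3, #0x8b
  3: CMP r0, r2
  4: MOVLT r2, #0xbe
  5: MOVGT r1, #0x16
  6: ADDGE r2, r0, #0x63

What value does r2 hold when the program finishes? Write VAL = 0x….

VAL = 0xaa

[0] flags=0010 → (cmp)
[1] flags=0010 LS?F → skip
[2] flags=0010 CC?F → skip
[3] flags=0000 → (cmp)
[4] flags=0000 LT?F → skip
[5] flags=0000 GT?T → r1=0x16
[6] flags=0000 GE?T → r2=0xaa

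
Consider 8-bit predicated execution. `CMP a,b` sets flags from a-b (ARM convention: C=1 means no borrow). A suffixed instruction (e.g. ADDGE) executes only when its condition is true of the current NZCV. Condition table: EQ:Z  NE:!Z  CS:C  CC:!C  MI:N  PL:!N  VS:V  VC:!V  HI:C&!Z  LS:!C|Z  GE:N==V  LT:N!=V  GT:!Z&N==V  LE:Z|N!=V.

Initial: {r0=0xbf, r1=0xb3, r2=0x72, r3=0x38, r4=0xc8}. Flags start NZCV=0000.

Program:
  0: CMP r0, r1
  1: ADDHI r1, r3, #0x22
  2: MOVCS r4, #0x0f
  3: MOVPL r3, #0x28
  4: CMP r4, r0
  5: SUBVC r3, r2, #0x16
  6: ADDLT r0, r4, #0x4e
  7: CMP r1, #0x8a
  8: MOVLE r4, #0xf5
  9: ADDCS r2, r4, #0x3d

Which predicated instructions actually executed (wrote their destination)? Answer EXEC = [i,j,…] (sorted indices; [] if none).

0: ✓ CMP  NZCV=0010
1: ✓ ADDHI  r1←0x5a
2: ✓ MOVCS  r4←0x0f
3: ✓ MOVPL  r3←0x28
4: ✓ CMP  NZCV=0000
5: ✓ SUBVC  r3←0x5c
6: · ADDLT
7: ✓ CMP  NZCV=1001
8: · MOVLE
9: · ADDCS

EXEC = [1,2,3,5]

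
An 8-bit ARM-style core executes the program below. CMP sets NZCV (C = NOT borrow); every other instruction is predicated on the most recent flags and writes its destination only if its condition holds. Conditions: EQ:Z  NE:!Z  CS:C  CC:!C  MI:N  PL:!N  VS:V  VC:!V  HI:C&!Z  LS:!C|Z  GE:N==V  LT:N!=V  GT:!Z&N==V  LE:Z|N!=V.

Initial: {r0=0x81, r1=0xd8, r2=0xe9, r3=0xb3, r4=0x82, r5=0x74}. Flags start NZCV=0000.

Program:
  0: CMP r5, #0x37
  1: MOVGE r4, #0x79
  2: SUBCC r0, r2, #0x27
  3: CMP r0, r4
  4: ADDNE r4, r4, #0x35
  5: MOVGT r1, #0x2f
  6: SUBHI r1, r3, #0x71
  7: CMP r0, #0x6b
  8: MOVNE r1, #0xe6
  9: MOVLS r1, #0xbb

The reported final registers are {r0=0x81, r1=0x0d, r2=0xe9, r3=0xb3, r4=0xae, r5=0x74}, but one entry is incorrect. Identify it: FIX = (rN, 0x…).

[0] flags=0010 → (cmp)
[1] flags=0010 GE?T → r4=0x79
[2] flags=0010 CC?F → skip
[3] flags=0011 → (cmp)
[4] flags=0011 NE?T → r4=0xae
[5] flags=0011 GT?F → skip
[6] flags=0011 HI?T → r1=0x42
[7] flags=0011 → (cmp)
[8] flags=0011 NE?T → r1=0xe6
[9] flags=0011 LS?F → skip

FIX = (r1, 0xe6)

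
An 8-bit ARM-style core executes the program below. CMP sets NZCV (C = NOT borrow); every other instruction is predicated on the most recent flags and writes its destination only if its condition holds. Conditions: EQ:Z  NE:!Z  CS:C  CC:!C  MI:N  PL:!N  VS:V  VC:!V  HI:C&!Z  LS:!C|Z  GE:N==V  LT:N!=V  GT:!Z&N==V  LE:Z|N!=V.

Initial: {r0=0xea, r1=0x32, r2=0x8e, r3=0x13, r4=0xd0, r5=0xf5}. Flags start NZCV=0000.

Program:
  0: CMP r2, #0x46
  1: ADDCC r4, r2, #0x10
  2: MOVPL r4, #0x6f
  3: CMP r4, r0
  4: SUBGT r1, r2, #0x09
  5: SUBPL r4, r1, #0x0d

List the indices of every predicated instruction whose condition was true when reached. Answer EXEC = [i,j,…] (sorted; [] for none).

0: ✓ CMP  NZCV=0011
1: · ADDCC
2: ✓ MOVPL  r4←0x6f
3: ✓ CMP  NZCV=1001
4: ✓ SUBGT  r1←0x85
5: · SUBPL

EXEC = [2,4]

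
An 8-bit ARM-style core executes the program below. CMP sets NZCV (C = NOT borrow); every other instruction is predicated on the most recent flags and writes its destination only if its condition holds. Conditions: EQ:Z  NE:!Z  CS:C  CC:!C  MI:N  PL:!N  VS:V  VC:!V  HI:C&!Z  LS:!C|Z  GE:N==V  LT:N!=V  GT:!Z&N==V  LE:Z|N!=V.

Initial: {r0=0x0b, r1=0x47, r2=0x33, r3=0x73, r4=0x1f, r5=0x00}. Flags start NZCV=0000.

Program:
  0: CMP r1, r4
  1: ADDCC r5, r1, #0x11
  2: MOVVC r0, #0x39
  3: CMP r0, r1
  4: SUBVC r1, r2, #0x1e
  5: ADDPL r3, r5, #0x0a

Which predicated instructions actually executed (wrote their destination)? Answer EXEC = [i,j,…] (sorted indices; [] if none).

[0] flags=0010 → (cmp)
[1] flags=0010 CC?F → skip
[2] flags=0010 VC?T → r0=0x39
[3] flags=1000 → (cmp)
[4] flags=1000 VC?T → r1=0x15
[5] flags=1000 PL?F → skip

EXEC = [2,4]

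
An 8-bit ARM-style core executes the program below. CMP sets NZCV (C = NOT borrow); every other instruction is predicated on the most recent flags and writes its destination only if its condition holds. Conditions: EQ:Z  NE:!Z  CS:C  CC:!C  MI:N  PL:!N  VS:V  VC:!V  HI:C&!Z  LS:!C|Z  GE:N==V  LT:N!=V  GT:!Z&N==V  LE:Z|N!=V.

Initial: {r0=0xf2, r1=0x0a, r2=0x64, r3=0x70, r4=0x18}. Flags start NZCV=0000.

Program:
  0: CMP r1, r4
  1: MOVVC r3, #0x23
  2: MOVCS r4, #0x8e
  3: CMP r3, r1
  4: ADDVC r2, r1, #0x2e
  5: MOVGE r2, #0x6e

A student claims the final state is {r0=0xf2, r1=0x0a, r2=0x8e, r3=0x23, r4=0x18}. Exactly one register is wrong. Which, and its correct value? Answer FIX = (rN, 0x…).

[0] flags=1000 → (cmp)
[1] flags=1000 VC?T → r3=0x23
[2] flags=1000 CS?F → skip
[3] flags=0010 → (cmp)
[4] flags=0010 VC?T → r2=0x38
[5] flags=0010 GE?T → r2=0x6e

FIX = (r2, 0x6e)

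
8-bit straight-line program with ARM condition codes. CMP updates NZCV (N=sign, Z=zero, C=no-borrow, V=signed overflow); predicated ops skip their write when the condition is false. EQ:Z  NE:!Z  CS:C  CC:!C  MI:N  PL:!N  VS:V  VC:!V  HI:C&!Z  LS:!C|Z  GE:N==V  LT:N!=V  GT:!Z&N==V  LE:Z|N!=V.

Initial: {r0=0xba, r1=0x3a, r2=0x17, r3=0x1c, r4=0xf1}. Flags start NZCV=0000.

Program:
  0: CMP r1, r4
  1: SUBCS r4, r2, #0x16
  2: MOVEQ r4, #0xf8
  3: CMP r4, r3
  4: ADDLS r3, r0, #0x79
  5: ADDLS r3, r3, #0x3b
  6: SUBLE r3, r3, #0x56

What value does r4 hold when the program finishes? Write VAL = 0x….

VAL = 0xf1

[0] flags=0000 → (cmp)
[1] flags=0000 CS?F → skip
[2] flags=0000 EQ?F → skip
[3] flags=1010 → (cmp)
[4] flags=1010 LS?F → skip
[5] flags=1010 LS?F → skip
[6] flags=1010 LE?T → r3=0xc6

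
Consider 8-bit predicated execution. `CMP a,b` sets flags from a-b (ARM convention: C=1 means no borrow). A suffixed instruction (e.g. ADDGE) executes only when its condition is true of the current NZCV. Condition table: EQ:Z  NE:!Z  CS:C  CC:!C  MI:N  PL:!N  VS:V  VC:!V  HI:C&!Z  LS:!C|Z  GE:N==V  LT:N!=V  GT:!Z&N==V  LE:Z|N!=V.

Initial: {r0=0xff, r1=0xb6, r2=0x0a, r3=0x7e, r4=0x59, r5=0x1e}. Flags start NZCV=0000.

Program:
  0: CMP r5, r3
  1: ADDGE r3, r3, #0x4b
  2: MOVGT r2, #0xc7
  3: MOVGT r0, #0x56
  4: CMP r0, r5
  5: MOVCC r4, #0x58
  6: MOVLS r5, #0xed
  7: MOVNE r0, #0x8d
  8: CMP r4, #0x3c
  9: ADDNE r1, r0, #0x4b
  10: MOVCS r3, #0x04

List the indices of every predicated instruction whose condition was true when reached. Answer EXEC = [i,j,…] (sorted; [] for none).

EXEC = [7,9,10]

[0] flags=1000 → (cmp)
[1] flags=1000 GE?F → skip
[2] flags=1000 GT?F → skip
[3] flags=1000 GT?F → skip
[4] flags=1010 → (cmp)
[5] flags=1010 CC?F → skip
[6] flags=1010 LS?F → skip
[7] flags=1010 NE?T → r0=0x8d
[8] flags=0010 → (cmp)
[9] flags=0010 NE?T → r1=0xd8
[10] flags=0010 CS?T → r3=0x04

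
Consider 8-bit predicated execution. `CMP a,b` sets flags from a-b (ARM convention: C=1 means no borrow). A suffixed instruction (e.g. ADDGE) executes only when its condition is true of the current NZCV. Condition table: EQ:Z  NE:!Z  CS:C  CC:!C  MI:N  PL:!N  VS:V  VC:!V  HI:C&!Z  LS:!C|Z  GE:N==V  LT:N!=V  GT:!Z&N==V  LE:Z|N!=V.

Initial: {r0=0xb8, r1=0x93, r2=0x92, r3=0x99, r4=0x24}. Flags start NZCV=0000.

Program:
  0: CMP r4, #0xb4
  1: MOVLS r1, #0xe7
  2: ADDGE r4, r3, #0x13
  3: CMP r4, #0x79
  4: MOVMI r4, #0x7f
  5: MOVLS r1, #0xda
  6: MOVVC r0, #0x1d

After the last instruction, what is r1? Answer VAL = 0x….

0: ✓ CMP  NZCV=0000
1: ✓ MOVLS  r1←0xe7
2: ✓ ADDGE  r4←0xac
3: ✓ CMP  NZCV=0011
4: · MOVMI
5: · MOVLS
6: · MOVVC

VAL = 0xe7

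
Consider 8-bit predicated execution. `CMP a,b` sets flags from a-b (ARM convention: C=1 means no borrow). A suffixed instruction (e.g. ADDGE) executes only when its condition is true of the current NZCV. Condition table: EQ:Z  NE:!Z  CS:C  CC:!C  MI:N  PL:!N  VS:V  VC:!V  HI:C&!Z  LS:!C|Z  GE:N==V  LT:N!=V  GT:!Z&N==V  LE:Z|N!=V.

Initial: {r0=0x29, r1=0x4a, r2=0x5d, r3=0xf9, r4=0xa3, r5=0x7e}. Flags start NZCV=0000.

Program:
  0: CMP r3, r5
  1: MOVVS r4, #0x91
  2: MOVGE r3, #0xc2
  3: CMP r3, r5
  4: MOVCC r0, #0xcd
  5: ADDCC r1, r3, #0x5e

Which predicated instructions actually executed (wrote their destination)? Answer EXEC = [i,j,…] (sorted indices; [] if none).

0: ✓ CMP  NZCV=0011
1: ✓ MOVVS  r4←0x91
2: · MOVGE
3: ✓ CMP  NZCV=0011
4: · MOVCC
5: · ADDCC

EXEC = [1]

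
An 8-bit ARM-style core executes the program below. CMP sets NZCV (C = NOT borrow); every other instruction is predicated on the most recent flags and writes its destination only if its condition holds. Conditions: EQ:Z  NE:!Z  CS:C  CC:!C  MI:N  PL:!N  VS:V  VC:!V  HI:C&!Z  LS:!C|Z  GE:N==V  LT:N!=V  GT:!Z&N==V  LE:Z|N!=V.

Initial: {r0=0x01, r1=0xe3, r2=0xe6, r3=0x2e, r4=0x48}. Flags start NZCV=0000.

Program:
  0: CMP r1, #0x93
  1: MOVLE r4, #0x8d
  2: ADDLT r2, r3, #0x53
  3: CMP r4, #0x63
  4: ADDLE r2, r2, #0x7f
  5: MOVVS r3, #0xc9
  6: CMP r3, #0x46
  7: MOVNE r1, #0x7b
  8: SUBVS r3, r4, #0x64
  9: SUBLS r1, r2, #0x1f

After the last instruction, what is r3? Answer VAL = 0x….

0: ✓ CMP  NZCV=0010
1: · MOVLE
2: · ADDLT
3: ✓ CMP  NZCV=1000
4: ✓ ADDLE  r2←0x65
5: · MOVVS
6: ✓ CMP  NZCV=1000
7: ✓ MOVNE  r1←0x7b
8: · SUBVS
9: ✓ SUBLS  r1←0x46

VAL = 0x2e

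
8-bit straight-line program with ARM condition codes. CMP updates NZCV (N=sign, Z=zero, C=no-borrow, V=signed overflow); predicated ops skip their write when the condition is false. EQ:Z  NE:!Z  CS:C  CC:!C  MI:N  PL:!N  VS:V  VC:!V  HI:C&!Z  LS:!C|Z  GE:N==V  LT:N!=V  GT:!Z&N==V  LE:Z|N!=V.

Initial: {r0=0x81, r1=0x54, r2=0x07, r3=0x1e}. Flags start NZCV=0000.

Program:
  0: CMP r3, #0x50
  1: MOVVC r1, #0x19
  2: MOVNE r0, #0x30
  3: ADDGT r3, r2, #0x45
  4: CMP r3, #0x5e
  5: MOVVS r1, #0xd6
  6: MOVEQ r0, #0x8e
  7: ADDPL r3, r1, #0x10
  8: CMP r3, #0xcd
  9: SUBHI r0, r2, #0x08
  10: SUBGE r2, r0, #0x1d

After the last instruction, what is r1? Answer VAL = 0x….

VAL = 0x19

0: ✓ CMP  NZCV=1000
1: ✓ MOVVC  r1←0x19
2: ✓ MOVNE  r0←0x30
3: · ADDGT
4: ✓ CMP  NZCV=1000
5: · MOVVS
6: · MOVEQ
7: · ADDPL
8: ✓ CMP  NZCV=0000
9: · SUBHI
10: ✓ SUBGE  r2←0x13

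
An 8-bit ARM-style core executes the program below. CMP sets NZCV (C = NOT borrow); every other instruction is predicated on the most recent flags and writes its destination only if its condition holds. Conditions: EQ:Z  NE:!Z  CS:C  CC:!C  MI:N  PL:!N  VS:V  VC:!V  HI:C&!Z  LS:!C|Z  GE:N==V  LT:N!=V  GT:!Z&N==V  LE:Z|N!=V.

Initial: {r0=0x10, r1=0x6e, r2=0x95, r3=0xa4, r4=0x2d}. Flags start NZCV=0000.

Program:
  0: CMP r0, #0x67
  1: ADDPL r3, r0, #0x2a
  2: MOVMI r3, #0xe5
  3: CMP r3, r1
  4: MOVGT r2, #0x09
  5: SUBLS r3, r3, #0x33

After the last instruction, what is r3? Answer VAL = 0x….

VAL = 0xe5

0: ✓ CMP  NZCV=1000
1: · ADDPL
2: ✓ MOVMI  r3←0xe5
3: ✓ CMP  NZCV=0011
4: · MOVGT
5: · SUBLS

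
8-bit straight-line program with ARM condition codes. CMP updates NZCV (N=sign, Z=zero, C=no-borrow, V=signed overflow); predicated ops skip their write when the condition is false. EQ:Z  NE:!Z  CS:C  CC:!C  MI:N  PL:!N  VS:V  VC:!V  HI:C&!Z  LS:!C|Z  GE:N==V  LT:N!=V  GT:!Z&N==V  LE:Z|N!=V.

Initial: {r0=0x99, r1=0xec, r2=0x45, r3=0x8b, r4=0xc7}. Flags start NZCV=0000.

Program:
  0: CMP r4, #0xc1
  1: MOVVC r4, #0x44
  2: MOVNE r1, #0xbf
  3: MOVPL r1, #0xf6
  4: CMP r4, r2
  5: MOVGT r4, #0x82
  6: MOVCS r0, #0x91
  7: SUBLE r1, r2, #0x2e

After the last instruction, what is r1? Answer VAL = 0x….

VAL = 0x17

[0] flags=0010 → (cmp)
[1] flags=0010 VC?T → r4=0x44
[2] flags=0010 NE?T → r1=0xbf
[3] flags=0010 PL?T → r1=0xf6
[4] flags=1000 → (cmp)
[5] flags=1000 GT?F → skip
[6] flags=1000 CS?F → skip
[7] flags=1000 LE?T → r1=0x17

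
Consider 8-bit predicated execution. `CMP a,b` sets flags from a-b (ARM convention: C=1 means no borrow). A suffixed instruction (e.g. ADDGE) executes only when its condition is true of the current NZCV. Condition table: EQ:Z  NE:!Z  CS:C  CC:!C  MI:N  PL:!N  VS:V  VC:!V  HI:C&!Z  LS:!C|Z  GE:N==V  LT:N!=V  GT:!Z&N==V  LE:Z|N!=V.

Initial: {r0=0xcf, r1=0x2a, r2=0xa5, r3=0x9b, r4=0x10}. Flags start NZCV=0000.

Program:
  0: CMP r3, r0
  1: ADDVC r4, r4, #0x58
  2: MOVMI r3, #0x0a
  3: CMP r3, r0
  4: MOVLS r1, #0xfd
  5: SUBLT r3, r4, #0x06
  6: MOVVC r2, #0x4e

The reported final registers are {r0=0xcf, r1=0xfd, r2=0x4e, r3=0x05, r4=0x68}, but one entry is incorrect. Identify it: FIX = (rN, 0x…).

FIX = (r3, 0x0a)

0: ✓ CMP  NZCV=1000
1: ✓ ADDVC  r4←0x68
2: ✓ MOVMI  r3←0x0a
3: ✓ CMP  NZCV=0000
4: ✓ MOVLS  r1←0xfd
5: · SUBLT
6: ✓ MOVVC  r2←0x4e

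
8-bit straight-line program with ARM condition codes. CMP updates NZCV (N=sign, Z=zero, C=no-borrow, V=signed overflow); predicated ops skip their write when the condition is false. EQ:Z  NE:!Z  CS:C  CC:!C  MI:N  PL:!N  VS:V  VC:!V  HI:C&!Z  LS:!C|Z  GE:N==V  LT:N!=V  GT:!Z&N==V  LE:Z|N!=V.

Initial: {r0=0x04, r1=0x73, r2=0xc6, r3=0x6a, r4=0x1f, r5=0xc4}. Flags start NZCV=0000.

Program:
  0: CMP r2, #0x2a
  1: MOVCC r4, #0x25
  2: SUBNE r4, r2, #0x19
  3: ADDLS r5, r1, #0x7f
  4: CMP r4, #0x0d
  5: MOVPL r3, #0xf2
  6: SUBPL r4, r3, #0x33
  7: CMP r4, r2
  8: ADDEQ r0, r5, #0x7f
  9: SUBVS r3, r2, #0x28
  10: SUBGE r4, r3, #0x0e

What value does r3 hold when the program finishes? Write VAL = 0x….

[0] flags=1010 → (cmp)
[1] flags=1010 CC?F → skip
[2] flags=1010 NE?T → r4=0xad
[3] flags=1010 LS?F → skip
[4] flags=1010 → (cmp)
[5] flags=1010 PL?F → skip
[6] flags=1010 PL?F → skip
[7] flags=1000 → (cmp)
[8] flags=1000 EQ?F → skip
[9] flags=1000 VS?F → skip
[10] flags=1000 GE?F → skip

VAL = 0x6a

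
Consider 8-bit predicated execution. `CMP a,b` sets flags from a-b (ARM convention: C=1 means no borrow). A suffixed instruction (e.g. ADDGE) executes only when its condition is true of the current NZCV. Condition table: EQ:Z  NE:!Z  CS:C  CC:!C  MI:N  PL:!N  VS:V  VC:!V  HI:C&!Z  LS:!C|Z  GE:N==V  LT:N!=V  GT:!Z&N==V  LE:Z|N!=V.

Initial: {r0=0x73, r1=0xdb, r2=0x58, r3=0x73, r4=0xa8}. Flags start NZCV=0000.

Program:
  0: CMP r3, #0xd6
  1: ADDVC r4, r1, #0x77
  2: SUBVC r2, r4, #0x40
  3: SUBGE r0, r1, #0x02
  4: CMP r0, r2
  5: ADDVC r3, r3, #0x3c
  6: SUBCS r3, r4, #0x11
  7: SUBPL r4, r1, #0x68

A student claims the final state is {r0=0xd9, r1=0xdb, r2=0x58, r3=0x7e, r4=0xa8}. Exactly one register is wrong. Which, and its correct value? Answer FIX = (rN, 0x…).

[0] flags=1001 → (cmp)
[1] flags=1001 VC?F → skip
[2] flags=1001 VC?F → skip
[3] flags=1001 GE?T → r0=0xd9
[4] flags=1010 → (cmp)
[5] flags=1010 VC?T → r3=0xaf
[6] flags=1010 CS?T → r3=0x97
[7] flags=1010 PL?F → skip

FIX = (r3, 0x97)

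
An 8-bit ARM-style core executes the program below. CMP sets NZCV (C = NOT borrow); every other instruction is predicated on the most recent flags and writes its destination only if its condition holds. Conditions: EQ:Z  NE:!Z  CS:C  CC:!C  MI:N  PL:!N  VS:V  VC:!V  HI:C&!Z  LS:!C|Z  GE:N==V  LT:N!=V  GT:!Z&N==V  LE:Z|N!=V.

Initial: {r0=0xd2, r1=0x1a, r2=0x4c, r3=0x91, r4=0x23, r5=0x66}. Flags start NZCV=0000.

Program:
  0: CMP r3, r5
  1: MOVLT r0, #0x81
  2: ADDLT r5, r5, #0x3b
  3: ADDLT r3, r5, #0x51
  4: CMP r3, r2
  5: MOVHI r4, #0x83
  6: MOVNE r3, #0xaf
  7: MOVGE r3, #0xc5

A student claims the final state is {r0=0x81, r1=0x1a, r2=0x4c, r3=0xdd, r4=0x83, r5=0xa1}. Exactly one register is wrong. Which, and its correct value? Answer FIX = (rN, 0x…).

0: ✓ CMP  NZCV=0011
1: ✓ MOVLT  r0←0x81
2: ✓ ADDLT  r5←0xa1
3: ✓ ADDLT  r3←0xf2
4: ✓ CMP  NZCV=1010
5: ✓ MOVHI  r4←0x83
6: ✓ MOVNE  r3←0xaf
7: · MOVGE

FIX = (r3, 0xaf)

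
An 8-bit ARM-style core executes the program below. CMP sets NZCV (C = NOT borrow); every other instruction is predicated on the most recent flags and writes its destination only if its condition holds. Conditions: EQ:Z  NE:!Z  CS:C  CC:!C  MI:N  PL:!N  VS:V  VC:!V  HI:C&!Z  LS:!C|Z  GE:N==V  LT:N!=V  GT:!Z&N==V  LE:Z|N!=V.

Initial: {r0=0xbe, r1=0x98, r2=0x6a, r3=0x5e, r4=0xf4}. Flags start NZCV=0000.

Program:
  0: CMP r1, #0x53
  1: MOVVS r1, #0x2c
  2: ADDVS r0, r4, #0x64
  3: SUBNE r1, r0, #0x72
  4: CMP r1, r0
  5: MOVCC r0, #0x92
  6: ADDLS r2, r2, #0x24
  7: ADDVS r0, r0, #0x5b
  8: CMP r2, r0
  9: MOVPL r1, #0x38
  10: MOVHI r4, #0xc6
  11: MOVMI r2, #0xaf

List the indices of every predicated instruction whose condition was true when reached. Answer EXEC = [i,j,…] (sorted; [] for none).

0: ✓ CMP  NZCV=0011
1: ✓ MOVVS  r1←0x2c
2: ✓ ADDVS  r0←0x58
3: ✓ SUBNE  r1←0xe6
4: ✓ CMP  NZCV=1010
5: · MOVCC
6: · ADDLS
7: · ADDVS
8: ✓ CMP  NZCV=0010
9: ✓ MOVPL  r1←0x38
10: ✓ MOVHI  r4←0xc6
11: · MOVMI

EXEC = [1,2,3,9,10]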